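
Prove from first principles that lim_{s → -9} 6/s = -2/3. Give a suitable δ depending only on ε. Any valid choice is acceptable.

Suppose ε > 0. We seek δ > 0 such that 0 < |s + 9| < δ implies |6/s + 2/3| < ε.
|6/s + 2/3| = 6·|-9 − s|/(9·|s|) = 6|s + 9|/(9|s|).
Require δ ≤ 9/2 so that |s| > 9 − 9/2 = 9/2, hence 9|s| > 81/2.
Then |6/s + 2/3| < 6|s + 9|/(81/2), which is < ε when |s + 9| < (27/4)ε.
Take δ = min(9/2, (27/4)ε). Then 0 < |s + 9| < δ gives both |s + 9| < 9/2 and |s + 9| < (27/4)ε, so |6/s + 2/3| < ε.

δ = min(9/2, (27/4)ε)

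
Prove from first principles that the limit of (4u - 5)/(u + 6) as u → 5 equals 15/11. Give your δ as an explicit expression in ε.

δ = min(11/2, (121/58)ε)

Let ε > 0 be given. We want δ > 0 with 0 < |u − 5| < δ ⇒ |(4u - 5)/(u + 6) − (15/11)| < ε.
Combining over a common denominator, (4u - 5)/(u + 6) − (15/11) = [(4u - 5)·11 − 15·(u + 6)] / [11·(u + 6)] = 29(u − 5) / (11(u + 6)).
So |(4u - 5)/(u + 6) − (15/11)| = 29|u − 5| / (11·|u + 6|).
Require δ ≤ 11/2, so |u + 6| ≥ |11| − |u − 5| > 11 − 11/2 = 11/2.
Hence |(4u - 5)/(u + 6) − (15/11)| < 29|u − 5|/(11·(11/2)) = (58/121)|u − 5|, which is < ε once |u − 5| < (121/58)ε.
Take δ = min(11/2, (121/58)ε). Then 0 < |u − 5| < δ forces both bounds, so |(4u - 5)/(u + 6) − (15/11)| < ε.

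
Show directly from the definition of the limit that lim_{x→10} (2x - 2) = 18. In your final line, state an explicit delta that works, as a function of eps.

Suppose eps > 0. We need delta > 0 so that 0 < |x − 10| < delta implies |(2x - 2) − 18| < eps.
Since (2x - 2) − 18 = 2(x − 10), we have |(2x - 2) − 18| = 2|x − 10|.
Thus it suffices that |x − 10| < eps/2.
Choosing delta = eps/2 gives |(2x - 2) − 18| = 2|x − 10| < eps whenever |x − 10| < delta.

delta = eps/2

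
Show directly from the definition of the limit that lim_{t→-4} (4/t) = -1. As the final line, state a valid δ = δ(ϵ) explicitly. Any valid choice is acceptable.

δ = min(2, 2ϵ)

Suppose ϵ > 0. We seek δ > 0 such that 0 < |t + 4| < δ implies |4/t + 1| < ϵ.
|4/t + 1| = 4·|-4 − t|/(4·|t|) = 4|t + 4|/(4|t|).
Restrict δ ≤ 2. Then |t + 4| < 2 gives |t| > 2, so 4|t| > 8.
Then |4/t + 1| < 4|t + 4|/8, which is < ϵ when |t + 4| < 2ϵ.
Take δ = min(2, 2ϵ). Then 0 < |t + 4| < δ gives both |t + 4| < 2 and |t + 4| < 2ϵ, so |4/t + 1| < ϵ.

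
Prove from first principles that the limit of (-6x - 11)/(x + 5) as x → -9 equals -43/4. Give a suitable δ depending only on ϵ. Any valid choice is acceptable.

Suppose ϵ > 0. We want δ > 0 with 0 < |x + 9| < δ ⇒ |(-6x - 11)/(x + 5) + 43/4| < ϵ.
Combining over a common denominator, (-6x - 11)/(x + 5) + 43/4 = [(-6x - 11)·(-4) − 43·(x + 5)] / [(-4)·(x + 5)] = -19(x + 9) / ((-4)(x + 5)).
So |(-6x - 11)/(x + 5) + 43/4| = 19|x + 9| / (4·|x + 5|).
Restrict δ ≤ 2. Then |x + 9| < 2 gives |x + 5| = |(x + 9) + (-4)| ≥ 4 − 2 = 2.
Hence |(-6x - 11)/(x + 5) + 43/4| < 19|x + 9|/(4·2) = (19/8)|x + 9|, which is < ϵ once |x + 9| < (8/19)ϵ.
Take δ = min(2, (8/19)ϵ). Then 0 < |x + 9| < δ forces both bounds, so |(-6x - 11)/(x + 5) + 43/4| < ϵ.

δ = min(2, (8/19)ϵ)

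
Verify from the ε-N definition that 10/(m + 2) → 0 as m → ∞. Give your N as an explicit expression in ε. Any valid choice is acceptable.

Let ε > 0 be given. For m ≥ 1, |10/(m + 2) − 0| = 10/(m + 2) ≤ 10/m.
We need 10/m < ε, i.e. m > 10/ε.
Take N = 10/ε. If m > N then |10/(m + 2)| ≤ 10/m < ε.

N = 10/ε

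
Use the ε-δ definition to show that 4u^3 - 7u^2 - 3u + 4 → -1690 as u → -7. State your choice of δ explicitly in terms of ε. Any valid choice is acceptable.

Fix ε > 0. We want δ > 0 such that 0 < |u + 7| < δ implies |(4u^3 - 7u^2 - 3u + 4) + 1690| < ε.
(4u^3 - 7u^2 - 3u + 4) + 1690 = 4u^3 - 7u^2 - 3u + 1694 = (u + 7)(4u^2 - 35u + 242).
So |(4u^3 - 7u^2 - 3u + 4) + 1690| = |u + 7|·|4u^2 - 35u + 242|.
Require δ ≤ 1. Then |u + 7| < 1 gives |u| < 8, and by the triangle inequality |4u^2 - 35u + 242| ≤ 4·8^2 + 35·8 + 242 = 778.
Hence |(4u^3 - 7u^2 - 3u + 4) + 1690| ≤ 778|u + 7| < ε provided |u + 7| < ε/778.
Take δ = min(1, ε/778). Then 0 < |u + 7| < δ gives both |u + 7| < 1 and |u + 7| < ε/778, so |(4u^3 - 7u^2 - 3u + 4) + 1690| < ε.

δ = min(1, ε/778)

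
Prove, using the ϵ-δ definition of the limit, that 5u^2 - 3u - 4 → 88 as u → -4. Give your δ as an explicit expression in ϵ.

δ = min(2, ϵ/53)

Let ϵ > 0. We want δ > 0 such that 0 < |u + 4| < δ implies |(5u^2 - 3u - 4) − 88| < ϵ.
(5u^2 - 3u - 4) − 88 = 5u^2 - 3u - 92 = (u + 4)(5u - 23).
So |(5u^2 - 3u - 4) − 88| = |u + 4|·|5u - 23|.
Require δ ≤ 2. Then |u + 4| < 2 gives |u| < 6, and by the triangle inequality |5u - 23| ≤ 5·6 + 23 = 53.
Hence |(5u^2 - 3u - 4) − 88| ≤ 53|u + 4| < ϵ provided |u + 4| < ϵ/53.
Take δ = min(2, ϵ/53). Then 0 < |u + 4| < δ gives both |u + 4| < 2 and |u + 4| < ϵ/53, so |(5u^2 - 3u - 4) − 88| < ϵ.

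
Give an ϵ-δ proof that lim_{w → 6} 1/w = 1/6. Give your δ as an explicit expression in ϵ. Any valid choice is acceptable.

δ = min(3, 18ϵ)

Suppose ϵ > 0. We seek δ > 0 such that 0 < |w − 6| < δ implies |1/w − (1/6)| < ϵ.
|1/w − (1/6)| = |6 − w|/(6·|w|) = |w − 6|/(6|w|).
Require δ ≤ 3 so that |w| > 6 − 3 = 3, hence 6|w| > 18.
Then |1/w − (1/6)| < |w − 6|/18, which is < ϵ when |w − 6| < 18ϵ.
Take δ = min(3, 18ϵ). Then 0 < |w − 6| < δ gives both |w − 6| < 3 and |w − 6| < 18ϵ, so |1/w − (1/6)| < ϵ.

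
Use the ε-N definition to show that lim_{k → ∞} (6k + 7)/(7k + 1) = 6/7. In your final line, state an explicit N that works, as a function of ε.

N = (43/49)/ε

Let ε > 0 be given. For k ≥ 1, |(6k + 7)/(7k + 1) − (6/7)| = |43|/(7(7k + 1)) = 43/(7(7k + 1)).
Since 7k + 1 ≥ 7k for k ≥ 1, this is ≤ 43/(7·7k) = (43/49)/k.
So |(6k + 7)/(7k + 1) − (6/7)| < ε whenever k > (43/49)/ε.
Take N = (43/49)/ε. If k > N then |(6k + 7)/(7k + 1) − (6/7)| ≤ (43/49)/k < ε.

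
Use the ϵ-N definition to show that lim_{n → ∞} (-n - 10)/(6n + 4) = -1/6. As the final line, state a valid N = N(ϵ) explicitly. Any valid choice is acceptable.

N = (14/9)/ϵ

Let ϵ > 0 be given. For n ≥ 1, |(-n - 10)/(6n + 4) + 1/6| = |-56|/(6(6n + 4)) = 56/(6(6n + 4)).
Since 6n + 4 ≥ 6n for n ≥ 1, this is ≤ 56/(6·6n) = (14/9)/n.
So |(-n - 10)/(6n + 4) + 1/6| < ϵ whenever n > (14/9)/ϵ.
Take N = (14/9)/ϵ. If n > N then |(-n - 10)/(6n + 4) + 1/6| ≤ (14/9)/n < ϵ.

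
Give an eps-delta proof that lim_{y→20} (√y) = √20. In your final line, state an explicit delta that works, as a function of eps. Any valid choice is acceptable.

Fix eps > 0. We want delta > 0 such that 0 < |y − 20| < delta implies |√y − √20| < eps.
Rationalise: √y − √20 = (y − 20)/(√y + √20), so |√y − √20| = |y − 20|/(√y + √20).
Restrict delta ≤ 20 so that |y − 20| < 20 forces y > 0, and then √y + √20 > √20.
Hence |√y − √20| < |y − 20|/√20, which is < eps once |y − 20| < √20·eps.
Take delta = min(20, √20·eps). If 0 < |y − 20| < delta then y > 0 and |√y − √20| < |y − 20|/√20 < eps.

delta = min(20, √20·eps)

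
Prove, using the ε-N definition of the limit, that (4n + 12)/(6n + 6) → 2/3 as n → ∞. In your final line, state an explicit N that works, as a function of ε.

N = (4/3)/ε

Fix ε > 0. For n ≥ 1, |(4n + 12)/(6n + 6) − (2/3)| = |48|/(6(6n + 6)) = 48/(6(6n + 6)).
Since 6n + 6 ≥ 6n for n ≥ 1, this is ≤ 48/(6·6n) = (4/3)/n.
So |(4n + 12)/(6n + 6) − (2/3)| < ε whenever n > (4/3)/ε.
Take N = (4/3)/ε. If n > N then |(4n + 12)/(6n + 6) − (2/3)| ≤ (4/3)/n < ε.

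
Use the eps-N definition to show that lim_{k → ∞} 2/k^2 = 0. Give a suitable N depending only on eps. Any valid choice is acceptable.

Fix eps > 0. For k ≥ 1, |2/k^2 − 0| = 2/k^2.
2/k^2 < eps ⇔ k^2 > 2/eps ⇔ k > (2/eps)^{1/2}.
Take N = (2/eps)^{1/2}. Then k > N implies 2/k^2 < eps.

N = (2/eps)^{1/2}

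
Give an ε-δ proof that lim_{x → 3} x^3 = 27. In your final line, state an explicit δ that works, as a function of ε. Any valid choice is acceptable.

δ = min(1, ε/37)

Suppose ε > 0. We seek δ > 0 with 0 < |x − 3| < δ ⇒ |x^3 − 27| < ε.
Factor: x^3 − 27 = (x − 3)(x^2 + 3x + 9), so |x^3 − 27| = |x − 3|·|x^2 + 3x + 9|.
Restrict δ ≤ 1. Then |x − 3| < 1 gives |x| < 4, so by the triangle inequality |x^2 + 3x + 9| ≤ 4^2 + 3·4 + 9 = 37.
Hence |x^3 − 27| ≤ 37|x − 3|, which is < ε once |x − 3| < ε/37.
Take δ = min(1, ε/37). If 0 < |x − 3| < δ then both bounds hold and |x^3 − 27| ≤ 37|x − 3| < 37·(ε/37) = ε.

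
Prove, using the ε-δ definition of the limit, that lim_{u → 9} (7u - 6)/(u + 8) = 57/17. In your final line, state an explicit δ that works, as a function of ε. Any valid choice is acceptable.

δ = min(17/2, (289/124)ε)

Suppose ε > 0. We want δ > 0 with 0 < |u − 9| < δ ⇒ |(7u - 6)/(u + 8) − (57/17)| < ε.
Combining over a common denominator, (7u - 6)/(u + 8) − (57/17) = [(7u - 6)·17 − 57·(u + 8)] / [17·(u + 8)] = 62(u − 9) / (17(u + 8)).
So |(7u - 6)/(u + 8) − (57/17)| = 62|u − 9| / (17·|u + 8|).
Require δ ≤ 17/2, so |u + 8| ≥ |17| − |u − 9| > 17 − 17/2 = 17/2.
Hence |(7u - 6)/(u + 8) − (57/17)| < 62|u − 9|/(17·(17/2)) = (124/289)|u − 9|, which is < ε once |u − 9| < (289/124)ε.
Take δ = min(17/2, (289/124)ε). Then 0 < |u − 9| < δ forces both bounds, so |(7u - 6)/(u + 8) − (57/17)| < ε.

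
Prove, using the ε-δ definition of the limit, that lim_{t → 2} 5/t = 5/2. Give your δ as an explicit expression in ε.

δ = min(1, (2/5)ε)

Let ε > 0. We seek δ > 0 such that 0 < |t − 2| < δ implies |5/t − (5/2)| < ε.
|5/t − (5/2)| = 5·|2 − t|/(2·|t|) = 5|t − 2|/(2|t|).
Require δ ≤ 1 so that |t| > 2 − 1 = 1, hence 2|t| > 2.
Then |5/t − (5/2)| < 5|t − 2|/2, which is < ε when |t − 2| < (2/5)ε.
Take δ = min(1, (2/5)ε). Then 0 < |t − 2| < δ gives both |t − 2| < 1 and |t − 2| < (2/5)ε, so |5/t − (5/2)| < ε.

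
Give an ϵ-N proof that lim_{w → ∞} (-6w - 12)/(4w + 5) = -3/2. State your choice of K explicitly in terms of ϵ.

K = (9/8)/ϵ

Suppose ϵ > 0. We seek K > 0 such that w > K implies |(-6w - 12)/(4w + 5) + 3/2| < ϵ.
(-6w - 12)/(4w + 5) + 3/2 = (4(-6w - 12) − (-6)(4w + 5)) / (4(4w + 5)) = -18/(4(4w + 5)).
For w > 0 we have 4w + 5 > 4w, so |(-6w - 12)/(4w + 5) + 3/2| = 18/(4(4w + 5)) < 18/(4·4w) = (9/8)/w.
Thus |(-6w - 12)/(4w + 5) + 3/2| < ϵ whenever w > (9/8)/ϵ.
Take K = (9/8)/ϵ. If w > K then |(-6w - 12)/(4w + 5) + 3/2| < (9/8)/w < ϵ.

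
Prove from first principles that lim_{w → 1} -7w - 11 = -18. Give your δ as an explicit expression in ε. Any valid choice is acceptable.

Fix ε > 0. We need δ > 0 so that 0 < |w − 1| < δ implies |(-7w - 11) + 18| < ε.
Since (-7w - 11) + 18 = -7(w − 1), we have |(-7w - 11) + 18| = 7|w − 1|.
So 7|w − 1| < ε exactly when |w − 1| < ε/7.
Choosing δ = ε/7 gives |(-7w - 11) + 18| = 7|w − 1| < ε whenever |w − 1| < δ.

δ = ε/7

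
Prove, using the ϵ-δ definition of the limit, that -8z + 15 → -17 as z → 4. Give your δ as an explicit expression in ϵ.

δ = ϵ/8

Suppose ϵ > 0. We need δ > 0 so that 0 < |z − 4| < δ implies |(-8z + 15) + 17| < ϵ.
Since (-8z + 15) + 17 = -8(z − 4), we have |(-8z + 15) + 17| = 8|z − 4|.
So 8|z − 4| < ϵ exactly when |z − 4| < ϵ/8.
Choosing δ = ϵ/8 gives |(-8z + 15) + 17| = 8|z − 4| < ϵ whenever |z − 4| < δ.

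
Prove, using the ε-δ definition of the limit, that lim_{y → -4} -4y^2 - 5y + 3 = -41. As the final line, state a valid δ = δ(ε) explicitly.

δ = min(2, ε/35)

Let ε > 0 be given. We want δ > 0 such that 0 < |y + 4| < δ implies |(-4y^2 - 5y + 3) + 41| < ε.
(-4y^2 - 5y + 3) + 41 = -4y^2 - 5y + 44 = (y + 4)(-4y + 11).
So |(-4y^2 - 5y + 3) + 41| = |y + 4|·|-4y + 11|.
Assume first that |y + 4| < 2, so |y| < 6. Then |-4y + 11| ≤ 4·6 + 11 = 35.
Hence |(-4y^2 - 5y + 3) + 41| ≤ 35|y + 4| < ε provided |y + 4| < ε/35.
Take δ = min(2, ε/35). Then 0 < |y + 4| < δ gives both |y + 4| < 2 and |y + 4| < ε/35, so |(-4y^2 - 5y + 3) + 41| < ε.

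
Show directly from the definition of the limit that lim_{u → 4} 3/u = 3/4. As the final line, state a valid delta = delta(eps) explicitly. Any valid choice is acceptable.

delta = min(2, (8/3)eps)

Let eps > 0. We seek delta > 0 such that 0 < |u − 4| < delta implies |3/u − (3/4)| < eps.
|3/u − (3/4)| = 3·|4 − u|/(4·|u|) = 3|u − 4|/(4|u|).
Restrict delta ≤ 2. Then |u − 4| < 2 gives |u| > 2, so 4|u| > 8.
Then |3/u − (3/4)| < 3|u − 4|/8, which is < eps when |u − 4| < (8/3)eps.
Take delta = min(2, (8/3)eps). Then 0 < |u − 4| < delta gives both |u − 4| < 2 and |u − 4| < (8/3)eps, so |3/u − (3/4)| < eps.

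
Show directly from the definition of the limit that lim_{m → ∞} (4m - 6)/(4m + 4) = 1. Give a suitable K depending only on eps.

K = (5/2)/eps

Suppose eps > 0. For m ≥ 1, |(4m - 6)/(4m + 4) − 1| = |-40|/(4(4m + 4)) = 40/(4(4m + 4)).
Since 4m + 4 ≥ 4m for m ≥ 1, this is ≤ 40/(4·4m) = (5/2)/m.
So |(4m - 6)/(4m + 4) − 1| < eps whenever m > (5/2)/eps.
Take K = (5/2)/eps. If m > K then |(4m - 6)/(4m + 4) − 1| ≤ (5/2)/m < eps.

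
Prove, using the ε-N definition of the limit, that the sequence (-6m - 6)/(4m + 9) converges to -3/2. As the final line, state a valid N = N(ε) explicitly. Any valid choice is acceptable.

N = (15/8)/ε

Let ε > 0. For m ≥ 1, |(-6m - 6)/(4m + 9) + 3/2| = |30|/(4(4m + 9)) = 30/(4(4m + 9)).
Since 4m + 9 ≥ 4m for m ≥ 1, this is ≤ 30/(4·4m) = (15/8)/m.
So |(-6m - 6)/(4m + 9) + 3/2| < ε whenever m > (15/8)/ε.
Take N = (15/8)/ε. If m > N then |(-6m - 6)/(4m + 9) + 3/2| ≤ (15/8)/m < ε.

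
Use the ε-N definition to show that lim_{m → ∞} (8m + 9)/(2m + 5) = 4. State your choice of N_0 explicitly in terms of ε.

N_0 = (11/2)/ε

Let ε > 0. For m ≥ 1, |(8m + 9)/(2m + 5) − 4| = |-22|/(2(2m + 5)) = 22/(2(2m + 5)).
Since 2m + 5 ≥ 2m for m ≥ 1, this is ≤ 22/(2·2m) = (11/2)/m.
So |(8m + 9)/(2m + 5) − 4| < ε whenever m > (11/2)/ε.
Take N_0 = (11/2)/ε. If m > N_0 then |(8m + 9)/(2m + 5) − 4| ≤ (11/2)/m < ε.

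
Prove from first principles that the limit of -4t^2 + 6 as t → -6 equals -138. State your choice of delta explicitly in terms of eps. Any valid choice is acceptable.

delta = min(1, eps/52)

Let eps > 0. We want delta > 0 such that 0 < |t + 6| < delta implies |(-4t^2 + 6) + 138| < eps.
(-4t^2 + 6) + 138 = -4t^2 + 144 = (t + 6)(-4t + 24).
So |(-4t^2 + 6) + 138| = |t + 6|·|-4t + 24|.
Assume first that |t + 6| < 1, so |t| < 7. Then |-4t + 24| ≤ 4·7 + 24 = 52.
Hence |(-4t^2 + 6) + 138| ≤ 52|t + 6| < eps provided |t + 6| < eps/52.
Choosing delta = min(1, eps/52) ensures both conditions, hence |(-4t^2 + 6) + 138| < eps.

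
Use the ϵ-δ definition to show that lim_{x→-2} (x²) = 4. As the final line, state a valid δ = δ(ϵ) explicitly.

δ = min(1, ϵ/5)

Let ϵ > 0 be given. We seek δ > 0 with 0 < |x + 2| < δ ⇒ |x² − 4| < ϵ.
Factor: x² − 4 = (x + 2)(x - 2), so |x² − 4| = |x + 2|·|x - 2|.
Impose δ ≤ 1 so that |x| < 3; then |x - 2| ≤ 5.
Hence |x² − 4| ≤ 5|x + 2|, which is < ϵ once |x + 2| < ϵ/5.
Take δ = min(1, ϵ/5). If 0 < |x + 2| < δ then both bounds hold and |x² − 4| ≤ 5|x + 2| < 5·(ϵ/5) = ϵ.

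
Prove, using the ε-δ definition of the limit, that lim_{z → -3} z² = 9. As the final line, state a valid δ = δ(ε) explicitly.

δ = min(1, ε/7)

Suppose ε > 0. We seek δ > 0 with 0 < |z + 3| < δ ⇒ |z² − 9| < ε.
Factor: z² − 9 = (z + 3)(z - 3), so |z² − 9| = |z + 3|·|z - 3|.
Restrict δ ≤ 1. Then |z + 3| < 1 gives |z| < 4, so by the triangle inequality |z - 3| ≤ 4 + 3 = 7.
Hence |z² − 9| ≤ 7|z + 3|, which is < ε once |z + 3| < ε/7.
Take δ = min(1, ε/7). If 0 < |z + 3| < δ then both bounds hold and |z² − 9| ≤ 7|z + 3| < 7·(ε/7) = ε.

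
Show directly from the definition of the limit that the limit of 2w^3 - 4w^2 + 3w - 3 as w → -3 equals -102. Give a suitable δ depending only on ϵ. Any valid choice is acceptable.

Suppose ϵ > 0. We want δ > 0 such that 0 < |w + 3| < δ implies |(2w^3 - 4w^2 + 3w - 3) + 102| < ϵ.
(2w^3 - 4w^2 + 3w - 3) + 102 = 2w^3 - 4w^2 + 3w + 99 = (w + 3)(2w^2 - 10w + 33).
So |(2w^3 - 4w^2 + 3w - 3) + 102| = |w + 3|·|2w^2 - 10w + 33|.
Require δ ≤ 1. Then |w + 3| < 1 gives |w| < 4, and by the triangle inequality |2w^2 - 10w + 33| ≤ 2·4^2 + 10·4 + 33 = 105.
Hence |(2w^3 - 4w^2 + 3w - 3) + 102| ≤ 105|w + 3| < ϵ provided |w + 3| < ϵ/105.
Take δ = min(1, ϵ/105). Then 0 < |w + 3| < δ gives both |w + 3| < 1 and |w + 3| < ϵ/105, so |(2w^3 - 4w^2 + 3w - 3) + 102| < ϵ.

δ = min(1, ϵ/105)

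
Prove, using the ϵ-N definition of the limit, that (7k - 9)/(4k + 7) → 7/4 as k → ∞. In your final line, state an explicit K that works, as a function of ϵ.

Fix ϵ > 0. For k ≥ 1, |(7k - 9)/(4k + 7) − (7/4)| = |-85|/(4(4k + 7)) = 85/(4(4k + 7)).
Since 4k + 7 ≥ 4k for k ≥ 1, this is ≤ 85/(4·4k) = (85/16)/k.
So |(7k - 9)/(4k + 7) − (7/4)| < ϵ whenever k > (85/16)/ϵ.
Take K = (85/16)/ϵ. If k > K then |(7k - 9)/(4k + 7) − (7/4)| ≤ (85/16)/k < ϵ.

K = (85/16)/ϵ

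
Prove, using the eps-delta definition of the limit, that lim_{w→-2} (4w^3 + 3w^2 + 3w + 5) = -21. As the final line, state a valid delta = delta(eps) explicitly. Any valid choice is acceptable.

delta = min(1, eps/64)

Let eps > 0. We want delta > 0 such that 0 < |w + 2| < delta implies |(4w^3 + 3w^2 + 3w + 5) + 21| < eps.
(4w^3 + 3w^2 + 3w + 5) + 21 = 4w^3 + 3w^2 + 3w + 26 = (w + 2)(4w^2 - 5w + 13).
So |(4w^3 + 3w^2 + 3w + 5) + 21| = |w + 2|·|4w^2 - 5w + 13|.
Require delta ≤ 1. Then |w + 2| < 1 gives |w| < 3, and by the triangle inequality |4w^2 - 5w + 13| ≤ 4·3^2 + 5·3 + 13 = 64.
Hence |(4w^3 + 3w^2 + 3w + 5) + 21| ≤ 64|w + 2| < eps provided |w + 2| < eps/64.
Take delta = min(1, eps/64). Then 0 < |w + 2| < delta gives both |w + 2| < 1 and |w + 2| < eps/64, so |(4w^3 + 3w^2 + 3w + 5) + 21| < eps.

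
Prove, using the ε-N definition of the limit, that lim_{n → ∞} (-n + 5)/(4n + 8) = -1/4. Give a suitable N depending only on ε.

N = (7/4)/ε

Let ε > 0 be given. For n ≥ 1, |(-n + 5)/(4n + 8) + 1/4| = |28|/(4(4n + 8)) = 28/(4(4n + 8)).
Since 4n + 8 ≥ 4n for n ≥ 1, this is ≤ 28/(4·4n) = (7/4)/n.
So |(-n + 5)/(4n + 8) + 1/4| < ε whenever n > (7/4)/ε.
Take N = (7/4)/ε. If n > N then |(-n + 5)/(4n + 8) + 1/4| ≤ (7/4)/n < ε.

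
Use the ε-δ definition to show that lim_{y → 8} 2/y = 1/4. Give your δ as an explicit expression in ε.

δ = min(4, 16ε)

Fix ε > 0. We seek δ > 0 such that 0 < |y − 8| < δ implies |2/y − (1/4)| < ε.
|2/y − (1/4)| = 2·|8 − y|/(8·|y|) = 2|y − 8|/(8|y|).
Restrict δ ≤ 4. Then |y − 8| < 4 gives |y| > 4, so 8|y| > 32.
Then |2/y − (1/4)| < 2|y − 8|/32, which is < ε when |y − 8| < 16ε.
Take δ = min(4, 16ε). Then 0 < |y − 8| < δ gives both |y − 8| < 4 and |y − 8| < 16ε, so |2/y − (1/4)| < ε.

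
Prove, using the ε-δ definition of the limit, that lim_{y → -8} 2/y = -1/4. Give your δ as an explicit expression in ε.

δ = min(4, 16ε)

Let ε > 0 be given. We seek δ > 0 such that 0 < |y + 8| < δ implies |2/y + 1/4| < ε.
|2/y + 1/4| = 2·|-8 − y|/(8·|y|) = 2|y + 8|/(8|y|).
Restrict δ ≤ 4. Then |y + 8| < 4 gives |y| > 4, so 8|y| > 32.
Then |2/y + 1/4| < 2|y + 8|/32, which is < ε when |y + 8| < 16ε.
Take δ = min(4, 16ε). Then 0 < |y + 8| < δ gives both |y + 8| < 4 and |y + 8| < 16ε, so |2/y + 1/4| < ε.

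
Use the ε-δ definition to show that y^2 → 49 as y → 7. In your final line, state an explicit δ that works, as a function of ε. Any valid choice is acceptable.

Fix ε > 0. We seek δ > 0 with 0 < |y − 7| < δ ⇒ |y^2 − 49| < ε.
Factor: y^2 − 49 = (y − 7)(y + 7), so |y^2 − 49| = |y − 7|·|y + 7|.
Impose δ ≤ 1 so that |y| < 8; then |y + 7| ≤ 15.
Hence |y^2 − 49| ≤ 15|y − 7|, which is < ε once |y − 7| < ε/15.
Take δ = min(1, ε/15). If 0 < |y − 7| < δ then both bounds hold and |y^2 − 49| ≤ 15|y − 7| < 15·(ε/15) = ε.

δ = min(1, ε/15)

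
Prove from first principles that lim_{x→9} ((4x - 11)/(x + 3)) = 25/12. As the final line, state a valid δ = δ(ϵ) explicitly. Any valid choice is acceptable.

δ = min(6, (72/23)ϵ)

Let ϵ > 0. We want δ > 0 with 0 < |x − 9| < δ ⇒ |(4x - 11)/(x + 3) − (25/12)| < ϵ.
Combining over a common denominator, (4x - 11)/(x + 3) − (25/12) = [(4x - 11)·12 − 25·(x + 3)] / [12·(x + 3)] = 23(x − 9) / (12(x + 3)).
So |(4x - 11)/(x + 3) − (25/12)| = 23|x − 9| / (12·|x + 3|).
Restrict δ ≤ 6. Then |x − 9| < 6 gives |x + 3| = |(x − 9) + 12| ≥ 12 − 6 = 6.
Hence |(4x - 11)/(x + 3) − (25/12)| < 23|x − 9|/(12·6) = (23/72)|x − 9|, which is < ϵ once |x − 9| < (72/23)ϵ.
Take δ = min(6, (72/23)ϵ). Then 0 < |x − 9| < δ forces both bounds, so |(4x - 11)/(x + 3) − (25/12)| < ϵ.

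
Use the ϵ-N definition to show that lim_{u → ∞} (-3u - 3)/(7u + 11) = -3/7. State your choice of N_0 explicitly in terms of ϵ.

Suppose ϵ > 0. We seek N_0 > 0 such that u > N_0 implies |(-3u - 3)/(7u + 11) + 3/7| < ϵ.
(-3u - 3)/(7u + 11) + 3/7 = (7(-3u - 3) − (-3)(7u + 11)) / (7(7u + 11)) = 12/(7(7u + 11)).
For u > 0 we have 7u + 11 > 7u, so |(-3u - 3)/(7u + 11) + 3/7| = 12/(7(7u + 11)) < 12/(7·7u) = (12/49)/u.
Thus |(-3u - 3)/(7u + 11) + 3/7| < ϵ whenever u > (12/49)/ϵ.
Take N_0 = (12/49)/ϵ. If u > N_0 then |(-3u - 3)/(7u + 11) + 3/7| < (12/49)/u < ϵ.

N_0 = (12/49)/ϵ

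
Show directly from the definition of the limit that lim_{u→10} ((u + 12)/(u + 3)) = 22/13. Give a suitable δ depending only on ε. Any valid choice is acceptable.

Fix ε > 0. We want δ > 0 with 0 < |u − 10| < δ ⇒ |(u + 12)/(u + 3) − (22/13)| < ε.
Combining over a common denominator, (u + 12)/(u + 3) − (22/13) = [(u + 12)·13 − 22·(u + 3)] / [13·(u + 3)] = -9(u − 10) / (13(u + 3)).
So |(u + 12)/(u + 3) − (22/13)| = 9|u − 10| / (13·|u + 3|).
Restrict δ ≤ 13/2. Then |u − 10| < 13/2 gives |u + 3| = |(u − 10) + 13| ≥ 13 − 13/2 = 13/2.
Hence |(u + 12)/(u + 3) − (22/13)| < 9|u − 10|/(13·(13/2)) = (18/169)|u − 10|, which is < ε once |u − 10| < (169/18)ε.
Take δ = min(13/2, (169/18)ε). Then 0 < |u − 10| < δ forces both bounds, so |(u + 12)/(u + 3) − (22/13)| < ε.

δ = min(13/2, (169/18)ε)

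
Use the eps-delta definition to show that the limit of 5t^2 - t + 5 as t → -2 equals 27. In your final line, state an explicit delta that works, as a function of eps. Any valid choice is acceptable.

delta = min(1, eps/26)

Let eps > 0. We want delta > 0 such that 0 < |t + 2| < delta implies |(5t^2 - t + 5) − 27| < eps.
(5t^2 - t + 5) − 27 = 5t^2 - t - 22 = (t + 2)(5t - 11).
So |(5t^2 - t + 5) − 27| = |t + 2|·|5t - 11|.
Assume first that |t + 2| < 1, so |t| < 3. Then |5t - 11| ≤ 5·3 + 11 = 26.
Hence |(5t^2 - t + 5) − 27| ≤ 26|t + 2| < eps provided |t + 2| < eps/26.
Take delta = min(1, eps/26). Then 0 < |t + 2| < delta gives both |t + 2| < 1 and |t + 2| < eps/26, so |(5t^2 - t + 5) − 27| < eps.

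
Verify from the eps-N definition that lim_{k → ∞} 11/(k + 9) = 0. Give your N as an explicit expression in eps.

N = 11/eps

Let eps > 0. For k ≥ 1, |11/(k + 9) − 0| = 11/(k + 9) ≤ 11/k.
We need 11/k < eps, i.e. k > 11/eps.
Take N = 11/eps. If k > N then |11/(k + 9)| ≤ 11/k < eps.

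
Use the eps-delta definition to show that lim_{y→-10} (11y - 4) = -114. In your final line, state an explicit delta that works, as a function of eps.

Suppose eps > 0. We need delta > 0 so that 0 < |y + 10| < delta implies |(11y - 4) + 114| < eps.
Since (11y - 4) + 114 = 11(y + 10), we have |(11y - 4) + 114| = 11|y + 10|.
So 11|y + 10| < eps exactly when |y + 10| < eps/11.
Take delta = eps/11. If 0 < |y + 10| < delta then |(11y - 4) + 114| = 11|y + 10| < 11·(eps/11) = eps.

delta = eps/11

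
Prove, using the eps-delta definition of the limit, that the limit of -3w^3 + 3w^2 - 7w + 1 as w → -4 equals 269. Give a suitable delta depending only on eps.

Let eps > 0 be given. We want delta > 0 such that 0 < |w + 4| < delta implies |(-3w^3 + 3w^2 - 7w + 1) − 269| < eps.
(-3w^3 + 3w^2 - 7w + 1) − 269 = -3w^3 + 3w^2 - 7w - 268 = (w + 4)(-3w^2 + 15w - 67).
So |(-3w^3 + 3w^2 - 7w + 1) − 269| = |w + 4|·|-3w^2 + 15w - 67|.
Require delta ≤ 1. Then |w + 4| < 1 gives |w| < 5, and by the triangle inequality |-3w^2 + 15w - 67| ≤ 3·5^2 + 15·5 + 67 = 217.
Hence |(-3w^3 + 3w^2 - 7w + 1) − 269| ≤ 217|w + 4| < eps provided |w + 4| < eps/217.
Choosing delta = min(1, eps/217) ensures both conditions, hence |(-3w^3 + 3w^2 - 7w + 1) − 269| < eps.

delta = min(1, eps/217)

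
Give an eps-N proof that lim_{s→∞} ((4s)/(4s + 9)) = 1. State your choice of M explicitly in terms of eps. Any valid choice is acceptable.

M = (9/4)/eps

Let eps > 0. We seek M > 0 such that s > M implies |(4s)/(4s + 9) − 1| < eps.
(4s)/(4s + 9) − 1 = (4(4s) − 4(4s + 9)) / (4(4s + 9)) = -36/(4(4s + 9)).
For s > 0 we have 4s + 9 > 4s, so |(4s)/(4s + 9) − 1| = 36/(4(4s + 9)) < 36/(4·4s) = (9/4)/s.
Thus |(4s)/(4s + 9) − 1| < eps whenever s > (9/4)/eps.
Take M = (9/4)/eps. If s > M then |(4s)/(4s + 9) − 1| < (9/4)/s < eps.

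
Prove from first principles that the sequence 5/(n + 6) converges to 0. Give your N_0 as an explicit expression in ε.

N_0 = 5/ε

Suppose ε > 0. For n ≥ 1, |5/(n + 6) − 0| = 5/(n + 6) ≤ 5/n.
We need 5/n < ε, i.e. n > 5/ε.
Take N_0 = 5/ε. If n > N_0 then |5/(n + 6)| ≤ 5/n < ε.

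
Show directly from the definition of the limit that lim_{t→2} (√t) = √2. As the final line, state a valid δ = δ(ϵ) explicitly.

Suppose ϵ > 0. We want δ > 0 such that 0 < |t − 2| < δ implies |√t − √2| < ϵ.
Rationalise: √t − √2 = (t − 2)/(√t + √2), so |√t − √2| = |t − 2|/(√t + √2).
Restrict δ ≤ 2 so that |t − 2| < 2 forces t > 0, and then √t + √2 > √2.
Hence |√t − √2| < |t − 2|/√2, which is < ϵ once |t − 2| < √2·ϵ.
Take δ = min(2, √2·ϵ). If 0 < |t − 2| < δ then t > 0 and |√t − √2| < |t − 2|/√2 < ϵ.

δ = min(2, √2·ϵ)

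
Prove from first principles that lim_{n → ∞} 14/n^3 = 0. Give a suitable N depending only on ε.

Let ε > 0 be given. For n ≥ 1, |14/n^3 − 0| = 14/n^3.
14/n^3 < ε ⇔ n^3 > 14/ε ⇔ n > (14/ε)^{1/3}.
Take N = (14/ε)^{1/3}. Then n > N implies 14/n^3 < ε.

N = (14/ε)^{1/3}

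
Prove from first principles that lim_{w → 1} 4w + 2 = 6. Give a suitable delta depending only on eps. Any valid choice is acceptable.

Let eps > 0. We need delta > 0 so that 0 < |w − 1| < delta implies |(4w + 2) − 6| < eps.
|(4w + 2) − 6| = |4w - 4| = 4|w − 1|.
Thus it suffices that |w − 1| < eps/4.
Take delta = eps/4. If 0 < |w − 1| < delta then |(4w + 2) − 6| = 4|w − 1| < 4·(eps/4) = eps.

delta = eps/4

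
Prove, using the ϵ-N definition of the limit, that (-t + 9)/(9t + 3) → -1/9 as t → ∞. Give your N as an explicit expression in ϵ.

Let ϵ > 0 be given. We seek N > 0 such that t > N implies |(-t + 9)/(9t + 3) + 1/9| < ϵ.
(-t + 9)/(9t + 3) + 1/9 = (9(-t + 9) − (-1)(9t + 3)) / (9(9t + 3)) = 84/(9(9t + 3)).
For t > 0 we have 9t + 3 > 9t, so |(-t + 9)/(9t + 3) + 1/9| = 84/(9(9t + 3)) < 84/(9·9t) = (28/27)/t.
Thus |(-t + 9)/(9t + 3) + 1/9| < ϵ whenever t > (28/27)/ϵ.
Take N = (28/27)/ϵ. If t > N then |(-t + 9)/(9t + 3) + 1/9| < (28/27)/t < ϵ.

N = (28/27)/ϵ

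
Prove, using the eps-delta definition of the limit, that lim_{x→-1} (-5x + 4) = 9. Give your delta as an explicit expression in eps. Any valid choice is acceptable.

Let eps > 0. We need delta > 0 so that 0 < |x + 1| < delta implies |(-5x + 4) − 9| < eps.
|(-5x + 4) − 9| = |-5x - 5| = 5|x + 1|.
Thus it suffices that |x + 1| < eps/5.
Take delta = eps/5. If 0 < |x + 1| < delta then |(-5x + 4) − 9| = 5|x + 1| < 5·(eps/5) = eps.

delta = eps/5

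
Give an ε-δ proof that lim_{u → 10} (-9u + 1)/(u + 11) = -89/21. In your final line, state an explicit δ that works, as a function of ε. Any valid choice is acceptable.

Let ε > 0 be given. We want δ > 0 with 0 < |u − 10| < δ ⇒ |(-9u + 1)/(u + 11) + 89/21| < ε.
Combining over a common denominator, (-9u + 1)/(u + 11) + 89/21 = [(-9u + 1)·21 − (-89)·(u + 11)] / [21·(u + 11)] = -100(u − 10) / (21(u + 11)).
So |(-9u + 1)/(u + 11) + 89/21| = 100|u − 10| / (21·|u + 11|).
Require δ ≤ 21/2, so |u + 11| ≥ |21| − |u − 10| > 21 − 21/2 = 21/2.
Hence |(-9u + 1)/(u + 11) + 89/21| < 100|u − 10|/(21·(21/2)) = (200/441)|u − 10|, which is < ε once |u − 10| < (441/200)ε.
Take δ = min(21/2, (441/200)ε). Then 0 < |u − 10| < δ forces both bounds, so |(-9u + 1)/(u + 11) + 89/21| < ε.

δ = min(21/2, (441/200)ε)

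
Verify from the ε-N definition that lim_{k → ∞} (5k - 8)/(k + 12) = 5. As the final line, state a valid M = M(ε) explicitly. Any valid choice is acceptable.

Suppose ε > 0. For k ≥ 1, |(5k - 8)/(k + 12) − 5| = |-68|/((k + 12)) = 68/((k + 12)).
Since k + 12 ≥ k for k ≥ 1, this is ≤ 68/(k) = 68/k.
So |(5k - 8)/(k + 12) − 5| < ε whenever k > 68/ε.
Take M = 68/ε. If k > M then |(5k - 8)/(k + 12) − 5| ≤ 68/k < ε.

M = 68/ε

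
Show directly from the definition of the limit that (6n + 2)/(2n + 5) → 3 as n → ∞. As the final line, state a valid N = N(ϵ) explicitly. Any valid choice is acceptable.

Fix ϵ > 0. For n ≥ 1, |(6n + 2)/(2n + 5) − 3| = |-26|/(2(2n + 5)) = 26/(2(2n + 5)).
Since 2n + 5 ≥ 2n for n ≥ 1, this is ≤ 26/(2·2n) = (13/2)/n.
So |(6n + 2)/(2n + 5) − 3| < ϵ whenever n > (13/2)/ϵ.
Take N = (13/2)/ϵ. If n > N then |(6n + 2)/(2n + 5) − 3| ≤ (13/2)/n < ϵ.

N = (13/2)/ϵ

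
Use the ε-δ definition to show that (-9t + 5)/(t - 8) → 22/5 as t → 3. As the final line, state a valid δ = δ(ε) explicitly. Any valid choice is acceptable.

Let ε > 0 be given. We want δ > 0 with 0 < |t − 3| < δ ⇒ |(-9t + 5)/(t - 8) − (22/5)| < ε.
Combining over a common denominator, (-9t + 5)/(t - 8) − (22/5) = [(-9t + 5)·(-5) − (-22)·(t - 8)] / [(-5)·(t - 8)] = 67(t − 3) / ((-5)(t - 8)).
So |(-9t + 5)/(t - 8) − (22/5)| = 67|t − 3| / (5·|t − 8|).
Require δ ≤ 5/2, so |t − 8| ≥ |-5| − |t − 3| > 5 − 5/2 = 5/2.
Hence |(-9t + 5)/(t - 8) − (22/5)| < 67|t − 3|/(5·(5/2)) = (134/25)|t − 3|, which is < ε once |t − 3| < (25/134)ε.
Take δ = min(5/2, (25/134)ε). Then 0 < |t − 3| < δ forces both bounds, so |(-9t + 5)/(t - 8) − (22/5)| < ε.

δ = min(5/2, (25/134)ε)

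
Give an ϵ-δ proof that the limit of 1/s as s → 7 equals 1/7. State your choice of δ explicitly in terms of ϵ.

Suppose ϵ > 0. We seek δ > 0 such that 0 < |s − 7| < δ implies |1/s − (1/7)| < ϵ.
|1/s − (1/7)| = |7 − s|/(7·|s|) = |s − 7|/(7|s|).
Require δ ≤ 7/2 so that |s| > 7 − 7/2 = 7/2, hence 7|s| > 49/2.
Then |1/s − (1/7)| < |s − 7|/(49/2), which is < ϵ when |s − 7| < (49/2)ϵ.
Take δ = min(7/2, (49/2)ϵ). Then 0 < |s − 7| < δ gives both |s − 7| < 7/2 and |s − 7| < (49/2)ϵ, so |1/s − (1/7)| < ϵ.

δ = min(7/2, (49/2)ϵ)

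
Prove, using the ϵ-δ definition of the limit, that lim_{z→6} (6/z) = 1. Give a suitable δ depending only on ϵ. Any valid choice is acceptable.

δ = min(3, 3ϵ)

Suppose ϵ > 0. We seek δ > 0 such that 0 < |z − 6| < δ implies |6/z − 1| < ϵ.
|6/z − 1| = 6·|6 − z|/(6·|z|) = 6|z − 6|/(6|z|).
Require δ ≤ 3 so that |z| > 6 − 3 = 3, hence 6|z| > 18.
Then |6/z − 1| < 6|z − 6|/18, which is < ϵ when |z − 6| < 3ϵ.
Take δ = min(3, 3ϵ). Then 0 < |z − 6| < δ gives both |z − 6| < 3 and |z − 6| < 3ϵ, so |6/z − 1| < ϵ.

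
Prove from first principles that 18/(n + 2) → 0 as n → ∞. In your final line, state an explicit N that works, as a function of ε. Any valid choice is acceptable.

N = 18/ε

Let ε > 0. For n ≥ 1, |18/(n + 2) − 0| = 18/(n + 2) ≤ 18/n.
We need 18/n < ε, i.e. n > 18/ε.
Take N = 18/ε. If n > N then |18/(n + 2)| ≤ 18/n < ε.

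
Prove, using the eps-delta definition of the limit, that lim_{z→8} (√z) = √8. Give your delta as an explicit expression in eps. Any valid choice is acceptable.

delta = min(8, √8·eps)

Let eps > 0. We want delta > 0 such that 0 < |z − 8| < delta implies |√z − √8| < eps.
Rationalise: √z − √8 = (z − 8)/(√z + √8), so |√z − √8| = |z − 8|/(√z + √8).
Restrict delta ≤ 8 so that |z − 8| < 8 forces z > 0, and then √z + √8 > √8.
Hence |√z − √8| < |z − 8|/√8, which is < eps once |z − 8| < √8·eps.
Take delta = min(8, √8·eps). If 0 < |z − 8| < delta then z > 0 and |√z − √8| < |z − 8|/√8 < eps.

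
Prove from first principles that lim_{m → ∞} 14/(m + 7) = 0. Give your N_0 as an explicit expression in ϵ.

N_0 = 14/ϵ

Suppose ϵ > 0. For m ≥ 1, |14/(m + 7) − 0| = 14/(m + 7) ≤ 14/m.
We need 14/m < ϵ, i.e. m > 14/ϵ.
Take N_0 = 14/ϵ. If m > N_0 then |14/(m + 7)| ≤ 14/m < ϵ.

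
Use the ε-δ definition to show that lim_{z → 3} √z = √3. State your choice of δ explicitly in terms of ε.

Suppose ε > 0. We want δ > 0 such that 0 < |z − 3| < δ implies |√z − √3| < ε.
Multiplying by the conjugate, |√z − √3| = |z − 3|/(√z + √3).
Restrict δ ≤ 3 so that |z − 3| < 3 forces z > 0, and then √z + √3 > √3.
Hence |√z − √3| < |z − 3|/√3, which is < ε once |z − 3| < √3·ε.
Take δ = min(3, √3·ε). If 0 < |z − 3| < δ then z > 0 and |√z − √3| < |z − 3|/√3 < ε.

δ = min(3, √3·ε)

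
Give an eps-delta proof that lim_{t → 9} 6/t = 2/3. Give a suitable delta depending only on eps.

delta = min(9/2, (27/4)eps)

Suppose eps > 0. We seek delta > 0 such that 0 < |t − 9| < delta implies |6/t − (2/3)| < eps.
|6/t − (2/3)| = 6·|9 − t|/(9·|t|) = 6|t − 9|/(9|t|).
Restrict delta ≤ 9/2. Then |t − 9| < 9/2 gives |t| > 9/2, so 9|t| > 81/2.
Then |6/t − (2/3)| < 6|t − 9|/(81/2), which is < eps when |t − 9| < (27/4)eps.
Take delta = min(9/2, (27/4)eps). Then 0 < |t − 9| < delta gives both |t − 9| < 9/2 and |t − 9| < (27/4)eps, so |6/t − (2/3)| < eps.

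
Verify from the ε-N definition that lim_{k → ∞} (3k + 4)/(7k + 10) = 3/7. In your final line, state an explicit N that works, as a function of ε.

Suppose ε > 0. For k ≥ 1, |(3k + 4)/(7k + 10) − (3/7)| = |-2|/(7(7k + 10)) = 2/(7(7k + 10)).
Since 7k + 10 ≥ 7k for k ≥ 1, this is ≤ 2/(7·7k) = (2/49)/k.
So |(3k + 4)/(7k + 10) − (3/7)| < ε whenever k > (2/49)/ε.
Take N = (2/49)/ε. If k > N then |(3k + 4)/(7k + 10) − (3/7)| ≤ (2/49)/k < ε.

N = (2/49)/ε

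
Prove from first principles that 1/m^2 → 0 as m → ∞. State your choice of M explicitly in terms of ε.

Fix ε > 0. For m ≥ 1, |1/m^2 − 0| = 1/m^2.
1/m^2 < ε ⇔ m^2 > 1/ε ⇔ m > (1/ε)^{1/2}.
Take M = (1/ε)^{1/2}. Then m > M implies 1/m^2 < ε.

M = (1/ε)^{1/2}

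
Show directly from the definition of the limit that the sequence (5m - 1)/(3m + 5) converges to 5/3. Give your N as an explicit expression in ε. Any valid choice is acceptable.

N = (28/9)/ε

Let ε > 0 be given. For m ≥ 1, |(5m - 1)/(3m + 5) − (5/3)| = |-28|/(3(3m + 5)) = 28/(3(3m + 5)).
Since 3m + 5 ≥ 3m for m ≥ 1, this is ≤ 28/(3·3m) = (28/9)/m.
So |(5m - 1)/(3m + 5) − (5/3)| < ε whenever m > (28/9)/ε.
Take N = (28/9)/ε. If m > N then |(5m - 1)/(3m + 5) − (5/3)| ≤ (28/9)/m < ε.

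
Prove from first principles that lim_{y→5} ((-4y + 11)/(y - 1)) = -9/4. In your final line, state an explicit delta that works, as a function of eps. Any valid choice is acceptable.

Suppose eps > 0. We want delta > 0 with 0 < |y − 5| < delta ⇒ |(-4y + 11)/(y - 1) + 9/4| < eps.
Combining over a common denominator, (-4y + 11)/(y - 1) + 9/4 = [(-4y + 11)·4 − (-9)·(y - 1)] / [4·(y - 1)] = -7(y − 5) / (4(y - 1)).
So |(-4y + 11)/(y - 1) + 9/4| = 7|y − 5| / (4·|y − 1|).
Restrict delta ≤ 2. Then |y − 5| < 2 gives |y − 1| = |(y − 5) + 4| ≥ 4 − 2 = 2.
Hence |(-4y + 11)/(y - 1) + 9/4| < 7|y − 5|/(4·2) = (7/8)|y − 5|, which is < eps once |y − 5| < (8/7)eps.
Take delta = min(2, (8/7)eps). Then 0 < |y − 5| < delta forces both bounds, so |(-4y + 11)/(y - 1) + 9/4| < eps.

delta = min(2, (8/7)eps)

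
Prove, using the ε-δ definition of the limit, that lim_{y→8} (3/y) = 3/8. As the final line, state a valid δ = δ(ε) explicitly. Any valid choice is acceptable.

δ = min(4, (32/3)ε)

Let ε > 0. We seek δ > 0 such that 0 < |y − 8| < δ implies |3/y − (3/8)| < ε.
|3/y − (3/8)| = 3·|8 − y|/(8·|y|) = 3|y − 8|/(8|y|).
Require δ ≤ 4 so that |y| > 8 − 4 = 4, hence 8|y| > 32.
Then |3/y − (3/8)| < 3|y − 8|/32, which is < ε when |y − 8| < (32/3)ε.
Take δ = min(4, (32/3)ε). Then 0 < |y − 8| < δ gives both |y − 8| < 4 and |y − 8| < (32/3)ε, so |3/y − (3/8)| < ε.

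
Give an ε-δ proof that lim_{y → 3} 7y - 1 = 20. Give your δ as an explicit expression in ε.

δ = ε/7

Let ε > 0. We need δ > 0 so that 0 < |y − 3| < δ implies |(7y - 1) − 20| < ε.
Since (7y - 1) − 20 = 7(y − 3), we have |(7y - 1) − 20| = 7|y − 3|.
So 7|y − 3| < ε exactly when |y − 3| < ε/7.
Choosing δ = ε/7 gives |(7y - 1) − 20| = 7|y − 3| < ε whenever |y − 3| < δ.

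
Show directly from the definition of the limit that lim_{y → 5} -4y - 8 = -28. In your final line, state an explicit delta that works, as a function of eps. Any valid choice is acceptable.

Suppose eps > 0. We need delta > 0 so that 0 < |y − 5| < delta implies |(-4y - 8) + 28| < eps.
|(-4y - 8) + 28| = |-4y + 20| = 4|y − 5|.
So 4|y − 5| < eps exactly when |y − 5| < eps/4.
Choosing delta = eps/4 gives |(-4y - 8) + 28| = 4|y − 5| < eps whenever |y − 5| < delta.

delta = eps/4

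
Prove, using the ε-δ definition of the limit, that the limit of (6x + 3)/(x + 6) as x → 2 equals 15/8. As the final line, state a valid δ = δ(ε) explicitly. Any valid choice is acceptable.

δ = min(4, (32/33)ε)

Let ε > 0. We want δ > 0 with 0 < |x − 2| < δ ⇒ |(6x + 3)/(x + 6) − (15/8)| < ε.
Combining over a common denominator, (6x + 3)/(x + 6) − (15/8) = [(6x + 3)·8 − 15·(x + 6)] / [8·(x + 6)] = 33(x − 2) / (8(x + 6)).
So |(6x + 3)/(x + 6) − (15/8)| = 33|x − 2| / (8·|x + 6|).
Restrict δ ≤ 4. Then |x − 2| < 4 gives |x + 6| = |(x − 2) + 8| ≥ 8 − 4 = 4.
Hence |(6x + 3)/(x + 6) − (15/8)| < 33|x − 2|/(8·4) = (33/32)|x − 2|, which is < ε once |x − 2| < (32/33)ε.
Take δ = min(4, (32/33)ε). Then 0 < |x − 2| < δ forces both bounds, so |(6x + 3)/(x + 6) − (15/8)| < ε.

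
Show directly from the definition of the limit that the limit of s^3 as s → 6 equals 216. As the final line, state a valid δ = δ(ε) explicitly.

Let ε > 0 be given. We seek δ > 0 with 0 < |s − 6| < δ ⇒ |s^3 − 216| < ε.
Factor: s^3 − 216 = (s − 6)(s^2 + 6s + 36), so |s^3 − 216| = |s − 6|·|s^2 + 6s + 36|.
Restrict δ ≤ 1. Then |s − 6| < 1 gives |s| < 7, so by the triangle inequality |s^2 + 6s + 36| ≤ 7^2 + 6·7 + 36 = 127.
Hence |s^3 − 216| ≤ 127|s − 6|, which is < ε once |s − 6| < ε/127.
Take δ = min(1, ε/127). If 0 < |s − 6| < δ then both bounds hold and |s^3 − 216| ≤ 127|s − 6| < 127·(ε/127) = ε.

δ = min(1, ε/127)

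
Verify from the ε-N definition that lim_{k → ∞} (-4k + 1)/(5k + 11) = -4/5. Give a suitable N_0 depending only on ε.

Suppose ε > 0. For k ≥ 1, |(-4k + 1)/(5k + 11) + 4/5| = |49|/(5(5k + 11)) = 49/(5(5k + 11)).
Since 5k + 11 ≥ 5k for k ≥ 1, this is ≤ 49/(5·5k) = (49/25)/k.
So |(-4k + 1)/(5k + 11) + 4/5| < ε whenever k > (49/25)/ε.
Take N_0 = (49/25)/ε. If k > N_0 then |(-4k + 1)/(5k + 11) + 4/5| ≤ (49/25)/k < ε.

N_0 = (49/25)/ε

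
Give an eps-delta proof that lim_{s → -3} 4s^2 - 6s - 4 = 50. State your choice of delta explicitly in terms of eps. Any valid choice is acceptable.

Let eps > 0 be given. We want delta > 0 such that 0 < |s + 3| < delta implies |(4s^2 - 6s - 4) − 50| < eps.
(4s^2 - 6s - 4) − 50 = 4s^2 - 6s - 54 = (s + 3)(4s - 18).
So |(4s^2 - 6s - 4) − 50| = |s + 3|·|4s - 18|.
Assume first that |s + 3| < 1, so |s| < 4. Then |4s - 18| ≤ 4·4 + 18 = 34.
Hence |(4s^2 - 6s - 4) − 50| ≤ 34|s + 3| < eps provided |s + 3| < eps/34.
Choosing delta = min(1, eps/34) ensures both conditions, hence |(4s^2 - 6s - 4) − 50| < eps.

delta = min(1, eps/34)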